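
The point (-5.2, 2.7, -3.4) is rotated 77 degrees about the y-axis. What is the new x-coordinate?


Rotation about y-axis: x' = x*cos(theta) + z*sin(theta)
= -5.2 * 0.225 + -3.4 * 0.9744
= -4.4826


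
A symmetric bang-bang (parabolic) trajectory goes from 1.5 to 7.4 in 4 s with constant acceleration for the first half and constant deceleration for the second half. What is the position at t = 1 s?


Symmetric rest-to-rest: each phase covers (pf-p0)/2 in time T/2. 0.5*a*(T/2)^2 = (pf-p0)/2 => a = 4*(pf-p0)/T^2
a = 4*(7.4-1.5)/4^2 = 1.475
t = 1 is in the acceleration phase (t <= T/2).
p = p0 + 0.5*a*t^2 = 1.5 + 0.5*1.475*1^2
= 2.2375


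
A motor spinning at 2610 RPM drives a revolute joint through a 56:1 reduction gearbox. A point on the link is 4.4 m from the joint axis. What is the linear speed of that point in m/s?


omega_motor = 2610 * 2*pi/60 = 273.3186 rad/s
omega_joint = omega_motor / 56 = 4.8807 rad/s
v = omega_joint * r = 4.8807 * 4.4
= 21.475 m/s


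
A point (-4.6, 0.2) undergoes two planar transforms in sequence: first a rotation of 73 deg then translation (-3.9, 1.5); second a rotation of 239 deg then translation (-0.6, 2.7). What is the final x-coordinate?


After transform 1:
x1 = cos(73)*-4.6 - sin(73)*0.2 + -3.9 = -5.4362
y1 = sin(73)*-4.6 + cos(73)*0.2 + 1.5 = -2.8405
After transform 2:
x2 = cos(239)*-5.4362 - sin(239)*-2.8405 + -0.6
= -0.235


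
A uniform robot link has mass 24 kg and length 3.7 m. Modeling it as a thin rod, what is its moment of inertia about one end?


I = (1/3) * m * L^2
= (1/3) * 24 * 3.7^2
= 0.333333 * 24 * 13.69
= 109.52 kg*m^2


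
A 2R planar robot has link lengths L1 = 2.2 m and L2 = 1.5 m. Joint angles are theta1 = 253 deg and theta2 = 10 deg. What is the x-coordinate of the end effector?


Convert angles to radians: theta1 = 4.4157, theta2 = 0.1745
x = L1*cos(theta1) + L2*cos(theta1+theta2)
x = -0.6432 + -0.1828
x = -0.826


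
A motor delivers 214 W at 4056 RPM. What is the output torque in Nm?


omega = 4056 * 2*pi/60 = 424.7433 rad/s
tau = P / omega = 214 / 424.7433
= 0.5038 Nm


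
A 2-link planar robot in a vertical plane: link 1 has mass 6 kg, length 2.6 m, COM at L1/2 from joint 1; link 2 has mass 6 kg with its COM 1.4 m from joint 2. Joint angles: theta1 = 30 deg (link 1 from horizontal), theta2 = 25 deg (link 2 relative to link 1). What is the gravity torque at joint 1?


Horizontal distance from joint 1 to link-1 COM:
  x_c1 = (L1/2)*cos(t1) = 1.3 * 0.866 = 1.1258 m
Horizontal distance from joint 1 to link-2 COM:
  x_c2 = L1*cos(t1) + Lc2*cos(t1+t2)
       = 2.6*0.866 + 1.4*0.5736 = 3.0547 m
tau1 = m1*g*x_c1 + m2*g*x_c2
     = 6*9.81*1.1258 + 6*9.81*3.0547
     = 66.2665 + 179.7981
     = 246.0646 Nm


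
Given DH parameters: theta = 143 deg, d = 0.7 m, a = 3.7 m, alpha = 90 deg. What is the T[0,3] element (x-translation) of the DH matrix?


T[0,3] = a * cos(theta)
= 3.7 * cos(143 deg)
= 3.7 * -0.7986
= -2.955


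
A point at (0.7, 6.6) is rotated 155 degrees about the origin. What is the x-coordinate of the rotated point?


x' = x*cos(theta) - y*sin(theta)
cos(155 deg) = -0.9063, sin(155 deg) = 0.4226
x' = 0.7 * -0.9063 - 6.6 * 0.4226
= -0.6344 - 2.7893
= -3.4237


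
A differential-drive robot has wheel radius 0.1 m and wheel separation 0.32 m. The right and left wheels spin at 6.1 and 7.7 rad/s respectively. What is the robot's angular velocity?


vR = r*wR = 0.1*6.1 = 0.61 m/s
vL = r*wL = 0.1*7.7 = 0.77 m/s
v = (vR+vL)/2 = 0.69 m/s
omega = (vR-vL)/L = -0.5 rad/s
angular velocity = -0.5 rad/s


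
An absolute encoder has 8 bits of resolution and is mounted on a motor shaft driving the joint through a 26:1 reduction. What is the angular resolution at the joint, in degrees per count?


counts = 2^8 = 256
effective counts at joint = 256 * 26 = 6656
resolution = 360 / 6656
= 0.0541 deg/count


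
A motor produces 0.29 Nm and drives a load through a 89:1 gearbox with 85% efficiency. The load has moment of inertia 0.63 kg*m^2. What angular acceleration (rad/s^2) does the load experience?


tau_out = tau_motor * N * eta
= 0.29 * 89 * 0.85 = 21.9385 Nm
alpha = tau_out / I = 21.9385 / 0.63
= 34.823 rad/s^2


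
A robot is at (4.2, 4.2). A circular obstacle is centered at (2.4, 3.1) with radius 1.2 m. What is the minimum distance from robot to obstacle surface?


center_dist = sqrt((4.2-2.4)^2 + (4.2-3.1)^2)
= sqrt(3.24 + 1.21)
= 2.1095
min_dist = center_dist - radius = 2.1095 - 1.2 = 0.9095 m


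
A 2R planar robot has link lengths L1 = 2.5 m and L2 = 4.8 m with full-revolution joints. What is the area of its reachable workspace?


r_max = L1 + L2 = 7.3 m
r_min = |L1 - L2| = 2.3 m
Area = pi*(r_max^2 - r_min^2)
= pi*(53.29 - 5.29)
= pi * 48.0
= 150.7964 m^2


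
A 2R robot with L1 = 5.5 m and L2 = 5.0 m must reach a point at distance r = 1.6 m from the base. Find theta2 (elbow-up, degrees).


cos(theta2) = (r^2 - L1^2 - L2^2) / (2*L1*L2)
cos(theta2) = (2.56 - 30.25 - 25.0) / 55.0
cos(theta2) = -0.958
theta2 = 163.3354 degrees


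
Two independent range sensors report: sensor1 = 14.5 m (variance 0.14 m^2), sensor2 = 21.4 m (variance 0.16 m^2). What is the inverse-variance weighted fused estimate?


w1 = (1/var1) / (1/var1 + 1/var2)
   = 7.1429 / (7.1429 + 6.25) = 0.5333
w2 = 1 - w1 = 0.4667
fused = w1*s1 + w2*s2 = 7.7333 + 9.9867
= 17.72 m


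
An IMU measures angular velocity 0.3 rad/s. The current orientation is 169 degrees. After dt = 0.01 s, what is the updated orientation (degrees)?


delta_theta = w * dt = 0.3 * 0.01 = 0.003 rad
= 0.1719 deg
theta_new = 169 + 0.1719 = 169.1719 deg


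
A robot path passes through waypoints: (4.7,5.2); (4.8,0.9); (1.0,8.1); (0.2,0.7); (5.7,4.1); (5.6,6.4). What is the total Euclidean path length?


Segment lengths:
  seg1 = sqrt((0.1)^2 + (-4.3)^2) = 4.3012
  seg2 = sqrt((-3.8)^2 + (7.2)^2) = 8.1413
  seg3 = sqrt((-0.8)^2 + (-7.4)^2) = 7.4431
  seg4 = sqrt((5.5)^2 + (3.4)^2) = 6.4661
  seg5 = sqrt((-0.1)^2 + (2.3)^2) = 2.3022
Total = 28.6538


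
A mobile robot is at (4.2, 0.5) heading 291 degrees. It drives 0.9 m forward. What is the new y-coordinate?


y_new = y0 + d*sin(theta)
= 0.5 + 0.9*sin(291)
= 0.5 + -0.8402
= -0.3402


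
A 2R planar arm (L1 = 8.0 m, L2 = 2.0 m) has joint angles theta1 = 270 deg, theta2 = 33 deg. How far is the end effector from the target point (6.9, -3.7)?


End effector via forward kinematics:
x = L1*cos(t1) + L2*cos(t1+t2) = 1.0893
y = L1*sin(t1) + L2*sin(t1+t2) = -9.6773
Distance to target:
d = sqrt((6.9 - 1.0893)^2 + (-3.7 - -9.6773)^2)
= sqrt(33.7645 + 35.7286)
= 8.3363 m


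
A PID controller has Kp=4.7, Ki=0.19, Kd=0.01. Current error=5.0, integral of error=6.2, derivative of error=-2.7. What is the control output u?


u = Kp*e + Ki*int(e) + Kd*de/dt
= 4.7*5.0 + 0.19*6.2 + 0.01*(-2.7)
= 23.5 + 1.178 + -0.027
= 24.651


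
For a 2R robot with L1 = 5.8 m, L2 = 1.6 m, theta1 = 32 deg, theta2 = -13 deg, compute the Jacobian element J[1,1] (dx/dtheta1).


J[1,1] = -L1*sin(t1) - L2*sin(t1+t2)
= -5.8*sin(32) - 1.6*sin(19)
= -3.5944


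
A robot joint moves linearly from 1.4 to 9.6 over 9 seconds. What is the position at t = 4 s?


s = t/T = 4/9 = 0.4444
p(t) = p0 + (pf-p0)*s
= 1.4 + (9.6 - 1.4) * 0.4444
= 5.0444


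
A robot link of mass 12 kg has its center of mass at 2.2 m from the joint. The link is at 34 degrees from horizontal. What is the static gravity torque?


tau = m*g*L*cos(angle)
= 12 * 9.81 * 2.2 * cos(34 deg)
= 12 * 9.81 * 2.2 * 0.829
= 214.7075 Nm


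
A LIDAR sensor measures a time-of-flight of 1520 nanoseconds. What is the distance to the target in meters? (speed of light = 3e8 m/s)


tof = 1520 ns = 1.52e-06 s
dist = c * tof / 2
= 3e8 * 1.52e-06 / 2
= 228.0 m


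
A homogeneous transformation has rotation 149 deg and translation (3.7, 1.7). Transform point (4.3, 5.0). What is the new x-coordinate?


x' = cos(theta)*px - sin(theta)*py + tx
= -0.8572*4.3 - 0.515*5.0 + 3.7
= -2.561


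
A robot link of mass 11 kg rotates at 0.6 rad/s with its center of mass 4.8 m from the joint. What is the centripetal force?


F = m * omega^2 * r
= 11 * 0.6^2 * 4.8
= 11 * 0.36 * 4.8
= 19.008 N


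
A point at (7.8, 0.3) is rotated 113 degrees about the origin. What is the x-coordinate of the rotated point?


x' = x*cos(theta) - y*sin(theta)
cos(113 deg) = -0.3907, sin(113 deg) = 0.9205
x' = 7.8 * -0.3907 - 0.3 * 0.9205
= -3.0477 - 0.2762
= -3.3239


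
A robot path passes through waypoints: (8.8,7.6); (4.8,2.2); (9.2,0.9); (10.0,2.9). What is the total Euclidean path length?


Segment lengths:
  seg1 = sqrt((-4.0)^2 + (-5.4)^2) = 6.7201
  seg2 = sqrt((4.4)^2 + (-1.3)^2) = 4.588
  seg3 = sqrt((0.8)^2 + (2.0)^2) = 2.1541
Total = 13.4622


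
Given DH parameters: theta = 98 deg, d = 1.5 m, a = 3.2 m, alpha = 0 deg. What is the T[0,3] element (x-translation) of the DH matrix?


T[0,3] = a * cos(theta)
= 3.2 * cos(98 deg)
= 3.2 * -0.1392
= -0.4454


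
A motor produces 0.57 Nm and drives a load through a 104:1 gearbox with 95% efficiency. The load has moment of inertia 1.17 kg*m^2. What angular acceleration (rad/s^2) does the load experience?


tau_out = tau_motor * N * eta
= 0.57 * 104 * 0.95 = 56.316 Nm
alpha = tau_out / I = 56.316 / 1.17
= 48.1333 rad/s^2


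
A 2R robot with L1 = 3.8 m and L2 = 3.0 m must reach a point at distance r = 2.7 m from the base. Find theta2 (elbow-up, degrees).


cos(theta2) = (r^2 - L1^2 - L2^2) / (2*L1*L2)
cos(theta2) = (7.29 - 14.44 - 9.0) / 22.8
cos(theta2) = -0.708333
theta2 = 135.0995 degrees


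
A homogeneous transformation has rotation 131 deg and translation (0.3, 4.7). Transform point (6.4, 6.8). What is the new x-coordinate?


x' = cos(theta)*px - sin(theta)*py + tx
= -0.6561*6.4 - 0.7547*6.8 + 0.3
= -9.0308


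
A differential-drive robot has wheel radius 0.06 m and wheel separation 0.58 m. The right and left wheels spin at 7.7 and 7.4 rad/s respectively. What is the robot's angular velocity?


vR = r*wR = 0.06*7.7 = 0.462 m/s
vL = r*wL = 0.06*7.4 = 0.444 m/s
v = (vR+vL)/2 = 0.453 m/s
omega = (vR-vL)/L = 0.031 rad/s
angular velocity = 0.031 rad/s


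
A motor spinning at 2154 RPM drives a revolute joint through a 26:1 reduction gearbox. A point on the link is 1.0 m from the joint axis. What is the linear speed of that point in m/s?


omega_motor = 2154 * 2*pi/60 = 225.5664 rad/s
omega_joint = omega_motor / 26 = 8.6756 rad/s
v = omega_joint * r = 8.6756 * 1.0
= 8.6756 m/s


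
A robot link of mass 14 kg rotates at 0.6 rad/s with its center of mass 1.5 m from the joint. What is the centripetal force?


F = m * omega^2 * r
= 14 * 0.6^2 * 1.5
= 14 * 0.36 * 1.5
= 7.56 N


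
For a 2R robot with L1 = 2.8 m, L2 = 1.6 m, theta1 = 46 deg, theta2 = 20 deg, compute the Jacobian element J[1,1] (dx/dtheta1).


J[1,1] = -L1*sin(t1) - L2*sin(t1+t2)
= -2.8*sin(46) - 1.6*sin(66)
= -3.4758


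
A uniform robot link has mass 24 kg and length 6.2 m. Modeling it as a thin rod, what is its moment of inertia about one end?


I = (1/3) * m * L^2
= (1/3) * 24 * 6.2^2
= 0.333333 * 24 * 38.44
= 307.52 kg*m^2


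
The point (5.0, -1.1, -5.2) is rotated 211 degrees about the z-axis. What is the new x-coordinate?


Rotation about z-axis: x' = x*cos(theta) - y*sin(theta)
= 5.0 * -0.8572 - -1.1 * -0.515
= -4.8524


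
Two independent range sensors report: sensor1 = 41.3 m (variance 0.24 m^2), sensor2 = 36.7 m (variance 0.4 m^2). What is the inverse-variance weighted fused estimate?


w1 = (1/var1) / (1/var1 + 1/var2)
   = 4.1667 / (4.1667 + 2.5) = 0.625
w2 = 1 - w1 = 0.375
fused = w1*s1 + w2*s2 = 25.8125 + 13.7625
= 39.575 m


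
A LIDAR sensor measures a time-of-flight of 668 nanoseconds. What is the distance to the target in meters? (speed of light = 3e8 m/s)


tof = 668 ns = 6.68e-07 s
dist = c * tof / 2
= 3e8 * 6.68e-07 / 2
= 100.2 m


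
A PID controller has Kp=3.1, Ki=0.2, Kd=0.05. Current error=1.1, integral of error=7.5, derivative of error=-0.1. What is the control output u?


u = Kp*e + Ki*int(e) + Kd*de/dt
= 3.1*1.1 + 0.2*7.5 + 0.05*(-0.1)
= 3.41 + 1.5 + -0.005
= 4.905


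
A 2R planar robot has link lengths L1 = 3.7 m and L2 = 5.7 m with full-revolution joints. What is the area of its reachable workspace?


r_max = L1 + L2 = 9.4 m
r_min = |L1 - L2| = 2.0 m
Area = pi*(r_max^2 - r_min^2)
= pi*(88.36 - 4.0)
= pi * 84.36
= 265.0248 m^2


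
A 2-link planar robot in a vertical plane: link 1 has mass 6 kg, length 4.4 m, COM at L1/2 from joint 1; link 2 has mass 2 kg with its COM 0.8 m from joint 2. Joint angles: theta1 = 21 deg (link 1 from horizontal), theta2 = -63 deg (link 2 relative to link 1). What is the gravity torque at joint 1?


Horizontal distance from joint 1 to link-1 COM:
  x_c1 = (L1/2)*cos(t1) = 2.2 * 0.9336 = 2.0539 m
Horizontal distance from joint 1 to link-2 COM:
  x_c2 = L1*cos(t1) + Lc2*cos(t1+t2)
       = 4.4*0.9336 + 0.8*0.7431 = 4.7023 m
tau1 = m1*g*x_c1 + m2*g*x_c2
     = 6*9.81*2.0539 + 2*9.81*4.7023
     = 120.8912 + 92.2585
     = 213.1497 Nm


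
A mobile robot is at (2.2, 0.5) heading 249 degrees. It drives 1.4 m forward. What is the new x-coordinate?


x_new = x0 + d*cos(theta)
= 2.2 + 1.4*cos(249)
= 2.2 + -0.5017
= 1.6983


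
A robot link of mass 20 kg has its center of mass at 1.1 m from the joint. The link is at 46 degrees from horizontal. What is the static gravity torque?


tau = m*g*L*cos(angle)
= 20 * 9.81 * 1.1 * cos(46 deg)
= 20 * 9.81 * 1.1 * 0.6947
= 149.9212 Nm


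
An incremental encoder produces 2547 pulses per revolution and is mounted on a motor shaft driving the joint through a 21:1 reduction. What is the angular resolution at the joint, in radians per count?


counts per rev = 2547
effective counts at joint = 2547 * 21 = 53487
resolution = 2*pi / 53487
= 1.1747e-04 rad/count


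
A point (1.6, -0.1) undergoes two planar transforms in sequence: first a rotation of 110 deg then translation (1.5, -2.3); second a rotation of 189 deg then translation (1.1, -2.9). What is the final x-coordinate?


After transform 1:
x1 = cos(110)*1.6 - sin(110)*-0.1 + 1.5 = 1.0467
y1 = sin(110)*1.6 + cos(110)*-0.1 + -2.3 = -0.7623
After transform 2:
x2 = cos(189)*1.0467 - sin(189)*-0.7623 + 1.1
= -0.0531


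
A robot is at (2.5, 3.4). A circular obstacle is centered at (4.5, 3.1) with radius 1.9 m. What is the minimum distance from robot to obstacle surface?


center_dist = sqrt((2.5-4.5)^2 + (3.4-3.1)^2)
= sqrt(4.0 + 0.09)
= 2.0224
min_dist = center_dist - radius = 2.0224 - 1.9 = 0.1224 m


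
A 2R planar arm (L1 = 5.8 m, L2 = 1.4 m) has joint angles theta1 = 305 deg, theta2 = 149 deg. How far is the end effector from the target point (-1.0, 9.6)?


End effector via forward kinematics:
x = L1*cos(t1) + L2*cos(t1+t2) = 3.2291
y = L1*sin(t1) + L2*sin(t1+t2) = -3.3545
Distance to target:
d = sqrt((-1.0 - 3.2291)^2 + (9.6 - -3.3545)^2)
= sqrt(17.8852 + 167.8189)
= 13.6273 m


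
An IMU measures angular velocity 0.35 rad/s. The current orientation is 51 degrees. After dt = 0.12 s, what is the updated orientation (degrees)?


delta_theta = w * dt = 0.35 * 0.12 = 0.042 rad
= 2.4064 deg
theta_new = 51 + 2.4064 = 53.4064 deg


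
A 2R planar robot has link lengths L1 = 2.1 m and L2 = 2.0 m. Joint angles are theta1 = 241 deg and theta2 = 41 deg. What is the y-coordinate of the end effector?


Convert angles to radians: theta1 = 4.2062, theta2 = 0.7156
y = L1*sin(theta1) + L2*sin(theta1+theta2)
y = -1.8367 + -1.9563
y = -3.793


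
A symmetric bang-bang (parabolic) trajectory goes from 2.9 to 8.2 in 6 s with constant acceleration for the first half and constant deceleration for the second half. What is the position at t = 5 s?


Symmetric rest-to-rest: each phase covers (pf-p0)/2 in time T/2. 0.5*a*(T/2)^2 = (pf-p0)/2 => a = 4*(pf-p0)/T^2
a = 4*(8.2-2.9)/6^2 = 0.5889
t = 5 is in the deceleration phase (t > T/2).
p = pf - 0.5*a*(T-t)^2 = 8.2 - 0.5*0.5889*1^2
= 7.9056


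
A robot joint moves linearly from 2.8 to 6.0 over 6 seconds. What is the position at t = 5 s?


s = t/T = 5/6 = 0.8333
p(t) = p0 + (pf-p0)*s
= 2.8 + (6.0 - 2.8) * 0.8333
= 5.4667


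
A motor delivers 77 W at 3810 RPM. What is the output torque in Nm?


omega = 3810 * 2*pi/60 = 398.9823 rad/s
tau = P / omega = 77 / 398.9823
= 0.193 Nm


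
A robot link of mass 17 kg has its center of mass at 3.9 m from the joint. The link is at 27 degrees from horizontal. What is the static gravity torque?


tau = m*g*L*cos(angle)
= 17 * 9.81 * 3.9 * cos(27 deg)
= 17 * 9.81 * 3.9 * 0.891
= 579.5133 Nm


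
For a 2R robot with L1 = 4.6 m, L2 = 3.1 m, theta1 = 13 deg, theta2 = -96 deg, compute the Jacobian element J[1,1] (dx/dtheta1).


J[1,1] = -L1*sin(t1) - L2*sin(t1+t2)
= -4.6*sin(13) - 3.1*sin(-83)
= 2.0421


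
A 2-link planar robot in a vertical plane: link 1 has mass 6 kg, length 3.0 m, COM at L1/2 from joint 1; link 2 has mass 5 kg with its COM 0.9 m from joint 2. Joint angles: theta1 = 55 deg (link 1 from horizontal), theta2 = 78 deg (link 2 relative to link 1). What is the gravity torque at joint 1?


Horizontal distance from joint 1 to link-1 COM:
  x_c1 = (L1/2)*cos(t1) = 1.5 * 0.5736 = 0.8604 m
Horizontal distance from joint 1 to link-2 COM:
  x_c2 = L1*cos(t1) + Lc2*cos(t1+t2)
       = 3.0*0.5736 + 0.9*-0.682 = 1.1069 m
tau1 = m1*g*x_c1 + m2*g*x_c2
     = 6*9.81*0.8604 + 5*9.81*1.1069
     = 50.6411 + 54.295
     = 104.936 Nm


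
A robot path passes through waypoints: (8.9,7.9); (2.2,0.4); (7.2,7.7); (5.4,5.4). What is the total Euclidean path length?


Segment lengths:
  seg1 = sqrt((-6.7)^2 + (-7.5)^2) = 10.0568
  seg2 = sqrt((5.0)^2 + (7.3)^2) = 8.8482
  seg3 = sqrt((-1.8)^2 + (-2.3)^2) = 2.9206
Total = 21.8256


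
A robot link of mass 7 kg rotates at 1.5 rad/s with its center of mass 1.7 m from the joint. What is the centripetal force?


F = m * omega^2 * r
= 7 * 1.5^2 * 1.7
= 7 * 2.25 * 1.7
= 26.775 N


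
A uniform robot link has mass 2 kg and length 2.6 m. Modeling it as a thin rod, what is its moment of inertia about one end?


I = (1/3) * m * L^2
= (1/3) * 2 * 2.6^2
= 0.333333 * 2 * 6.76
= 4.5067 kg*m^2


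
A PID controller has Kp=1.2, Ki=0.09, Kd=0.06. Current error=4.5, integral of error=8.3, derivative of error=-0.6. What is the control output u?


u = Kp*e + Ki*int(e) + Kd*de/dt
= 1.2*4.5 + 0.09*8.3 + 0.06*(-0.6)
= 5.4 + 0.747 + -0.036
= 6.111


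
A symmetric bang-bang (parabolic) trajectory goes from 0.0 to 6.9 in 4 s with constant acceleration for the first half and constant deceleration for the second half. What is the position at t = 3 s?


Symmetric rest-to-rest: each phase covers (pf-p0)/2 in time T/2. 0.5*a*(T/2)^2 = (pf-p0)/2 => a = 4*(pf-p0)/T^2
a = 4*(6.9-0.0)/4^2 = 1.725
t = 3 is in the deceleration phase (t > T/2).
p = pf - 0.5*a*(T-t)^2 = 6.9 - 0.5*1.725*1^2
= 6.0375


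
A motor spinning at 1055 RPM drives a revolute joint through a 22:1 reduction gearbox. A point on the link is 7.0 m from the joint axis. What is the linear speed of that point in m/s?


omega_motor = 1055 * 2*pi/60 = 110.4793 rad/s
omega_joint = omega_motor / 22 = 5.0218 rad/s
v = omega_joint * r = 5.0218 * 7.0
= 35.1525 m/s


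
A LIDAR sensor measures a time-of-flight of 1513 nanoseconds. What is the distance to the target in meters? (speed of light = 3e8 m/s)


tof = 1513 ns = 1.513e-06 s
dist = c * tof / 2
= 3e8 * 1.513e-06 / 2
= 226.95 m


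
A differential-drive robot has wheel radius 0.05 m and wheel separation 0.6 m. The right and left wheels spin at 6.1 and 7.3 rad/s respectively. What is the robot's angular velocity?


vR = r*wR = 0.05*6.1 = 0.305 m/s
vL = r*wL = 0.05*7.3 = 0.365 m/s
v = (vR+vL)/2 = 0.335 m/s
omega = (vR-vL)/L = -0.1 rad/s
angular velocity = -0.1 rad/s


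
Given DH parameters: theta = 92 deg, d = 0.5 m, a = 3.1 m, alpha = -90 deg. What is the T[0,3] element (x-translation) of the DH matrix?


T[0,3] = a * cos(theta)
= 3.1 * cos(92 deg)
= 3.1 * -0.0349
= -0.1082


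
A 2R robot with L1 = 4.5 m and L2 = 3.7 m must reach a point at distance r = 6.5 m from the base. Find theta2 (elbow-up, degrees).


cos(theta2) = (r^2 - L1^2 - L2^2) / (2*L1*L2)
cos(theta2) = (42.25 - 20.25 - 13.69) / 33.3
cos(theta2) = 0.24955
theta2 = 75.5491 degrees


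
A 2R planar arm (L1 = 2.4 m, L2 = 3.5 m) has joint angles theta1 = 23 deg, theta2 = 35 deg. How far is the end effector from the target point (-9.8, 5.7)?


End effector via forward kinematics:
x = L1*cos(t1) + L2*cos(t1+t2) = 4.0639
y = L1*sin(t1) + L2*sin(t1+t2) = 3.9059
Distance to target:
d = sqrt((-9.8 - 4.0639)^2 + (5.7 - 3.9059)^2)
= sqrt(192.2085 + 3.2187)
= 13.9795 m


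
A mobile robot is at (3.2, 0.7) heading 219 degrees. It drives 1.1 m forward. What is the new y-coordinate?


y_new = y0 + d*sin(theta)
= 0.7 + 1.1*sin(219)
= 0.7 + -0.6923
= 0.0077


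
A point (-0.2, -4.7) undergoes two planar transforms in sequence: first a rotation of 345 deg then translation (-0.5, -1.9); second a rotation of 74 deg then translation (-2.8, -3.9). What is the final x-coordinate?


After transform 1:
x1 = cos(345)*-0.2 - sin(345)*-4.7 + -0.5 = -1.9096
y1 = sin(345)*-0.2 + cos(345)*-4.7 + -1.9 = -6.3881
After transform 2:
x2 = cos(74)*-1.9096 - sin(74)*-6.3881 + -2.8
= 2.8143


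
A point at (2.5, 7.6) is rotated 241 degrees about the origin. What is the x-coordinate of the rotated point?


x' = x*cos(theta) - y*sin(theta)
cos(241 deg) = -0.4848, sin(241 deg) = -0.8746
x' = 2.5 * -0.4848 - 7.6 * -0.8746
= -1.212 - -6.6471
= 5.4351


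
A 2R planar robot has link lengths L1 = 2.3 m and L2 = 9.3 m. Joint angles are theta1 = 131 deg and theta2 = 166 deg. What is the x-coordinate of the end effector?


Convert angles to radians: theta1 = 2.2864, theta2 = 2.8972
x = L1*cos(theta1) + L2*cos(theta1+theta2)
x = -1.5089 + 4.2221
x = 2.7132


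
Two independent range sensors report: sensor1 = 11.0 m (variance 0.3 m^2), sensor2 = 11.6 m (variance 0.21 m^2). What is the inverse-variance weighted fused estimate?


w1 = (1/var1) / (1/var1 + 1/var2)
   = 3.3333 / (3.3333 + 4.7619) = 0.4118
w2 = 1 - w1 = 0.5882
fused = w1*s1 + w2*s2 = 4.5294 + 6.8235
= 11.3529 m


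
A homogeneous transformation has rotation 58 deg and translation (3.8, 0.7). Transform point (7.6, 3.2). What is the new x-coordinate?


x' = cos(theta)*px - sin(theta)*py + tx
= 0.5299*7.6 - 0.848*3.2 + 3.8
= 5.1136


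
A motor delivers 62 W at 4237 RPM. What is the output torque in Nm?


omega = 4237 * 2*pi/60 = 443.6976 rad/s
tau = P / omega = 62 / 443.6976
= 0.1397 Nm


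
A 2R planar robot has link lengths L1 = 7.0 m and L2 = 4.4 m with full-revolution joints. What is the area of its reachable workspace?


r_max = L1 + L2 = 11.4 m
r_min = |L1 - L2| = 2.6 m
Area = pi*(r_max^2 - r_min^2)
= pi*(129.96 - 6.76)
= pi * 123.2
= 387.0442 m^2


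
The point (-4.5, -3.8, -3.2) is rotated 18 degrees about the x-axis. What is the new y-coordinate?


Rotation about x-axis: y' = y*cos(theta) - z*sin(theta)
= -3.8 * 0.9511 - -3.2 * 0.309
= -2.6252


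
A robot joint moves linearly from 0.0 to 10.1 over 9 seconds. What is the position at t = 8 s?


s = t/T = 8/9 = 0.8889
p(t) = p0 + (pf-p0)*s
= 0.0 + (10.1 - 0.0) * 0.8889
= 8.9778


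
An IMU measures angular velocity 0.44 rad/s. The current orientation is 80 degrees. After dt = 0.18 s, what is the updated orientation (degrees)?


delta_theta = w * dt = 0.44 * 0.18 = 0.0792 rad
= 4.5378 deg
theta_new = 80 + 4.5378 = 84.5378 deg


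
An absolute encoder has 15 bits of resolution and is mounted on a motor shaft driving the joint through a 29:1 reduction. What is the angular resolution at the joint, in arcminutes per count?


counts = 2^15 = 32768
effective counts at joint = 32768 * 29 = 950272
resolution = 360*60 / 950272
= 0.0227 arcmin/count


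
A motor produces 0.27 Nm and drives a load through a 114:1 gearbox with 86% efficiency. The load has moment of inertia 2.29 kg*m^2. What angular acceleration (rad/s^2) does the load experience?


tau_out = tau_motor * N * eta
= 0.27 * 114 * 0.86 = 26.4708 Nm
alpha = tau_out / I = 26.4708 / 2.29
= 11.5593 rad/s^2


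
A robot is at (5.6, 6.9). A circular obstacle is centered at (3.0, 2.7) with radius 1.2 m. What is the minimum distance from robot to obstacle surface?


center_dist = sqrt((5.6-3.0)^2 + (6.9-2.7)^2)
= sqrt(6.76 + 17.64)
= 4.9396
min_dist = center_dist - radius = 4.9396 - 1.2 = 3.7396 m


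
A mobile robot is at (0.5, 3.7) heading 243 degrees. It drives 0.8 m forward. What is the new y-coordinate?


y_new = y0 + d*sin(theta)
= 3.7 + 0.8*sin(243)
= 3.7 + -0.7128
= 2.9872


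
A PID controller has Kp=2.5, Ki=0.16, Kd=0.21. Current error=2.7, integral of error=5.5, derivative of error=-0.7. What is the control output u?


u = Kp*e + Ki*int(e) + Kd*de/dt
= 2.5*2.7 + 0.16*5.5 + 0.21*(-0.7)
= 6.75 + 0.88 + -0.147
= 7.483


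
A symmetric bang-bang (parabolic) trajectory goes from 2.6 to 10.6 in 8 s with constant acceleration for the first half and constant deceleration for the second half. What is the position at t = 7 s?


Symmetric rest-to-rest: each phase covers (pf-p0)/2 in time T/2. 0.5*a*(T/2)^2 = (pf-p0)/2 => a = 4*(pf-p0)/T^2
a = 4*(10.6-2.6)/8^2 = 0.5
t = 7 is in the deceleration phase (t > T/2).
p = pf - 0.5*a*(T-t)^2 = 10.6 - 0.5*0.5*1^2
= 10.35


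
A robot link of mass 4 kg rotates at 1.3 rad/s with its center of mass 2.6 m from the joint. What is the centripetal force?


F = m * omega^2 * r
= 4 * 1.3^2 * 2.6
= 4 * 1.69 * 2.6
= 17.576 N


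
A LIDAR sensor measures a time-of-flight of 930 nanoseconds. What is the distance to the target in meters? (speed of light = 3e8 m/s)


tof = 930 ns = 9.3e-07 s
dist = c * tof / 2
= 3e8 * 9.3e-07 / 2
= 139.5 m


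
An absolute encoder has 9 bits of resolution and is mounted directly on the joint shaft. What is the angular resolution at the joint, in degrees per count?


counts = 2^9 = 512
resolution = 360 / 512
= 0.7031 deg/count


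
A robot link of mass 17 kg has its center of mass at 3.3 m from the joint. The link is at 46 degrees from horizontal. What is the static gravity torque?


tau = m*g*L*cos(angle)
= 17 * 9.81 * 3.3 * cos(46 deg)
= 17 * 9.81 * 3.3 * 0.6947
= 382.299 Nm


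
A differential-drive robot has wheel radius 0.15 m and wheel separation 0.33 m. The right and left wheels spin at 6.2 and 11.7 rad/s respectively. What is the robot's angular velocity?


vR = r*wR = 0.15*6.2 = 0.93 m/s
vL = r*wL = 0.15*11.7 = 1.755 m/s
v = (vR+vL)/2 = 1.3425 m/s
omega = (vR-vL)/L = -2.5 rad/s
angular velocity = -2.5 rad/s


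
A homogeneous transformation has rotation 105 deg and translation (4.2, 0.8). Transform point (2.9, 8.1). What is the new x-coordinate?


x' = cos(theta)*px - sin(theta)*py + tx
= -0.2588*2.9 - 0.9659*8.1 + 4.2
= -4.3746


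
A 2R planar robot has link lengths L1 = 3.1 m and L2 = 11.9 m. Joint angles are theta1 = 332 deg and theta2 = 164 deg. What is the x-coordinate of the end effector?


Convert angles to radians: theta1 = 5.7945, theta2 = 2.8623
x = L1*cos(theta1) + L2*cos(theta1+theta2)
x = 2.7371 + -8.5601
x = -5.823


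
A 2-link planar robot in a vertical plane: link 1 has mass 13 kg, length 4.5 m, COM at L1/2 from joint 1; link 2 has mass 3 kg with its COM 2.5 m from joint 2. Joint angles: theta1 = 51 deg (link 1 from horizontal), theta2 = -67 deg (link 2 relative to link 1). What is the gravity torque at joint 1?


Horizontal distance from joint 1 to link-1 COM:
  x_c1 = (L1/2)*cos(t1) = 2.25 * 0.6293 = 1.416 m
Horizontal distance from joint 1 to link-2 COM:
  x_c2 = L1*cos(t1) + Lc2*cos(t1+t2)
       = 4.5*0.6293 + 2.5*0.9613 = 5.2351 m
tau1 = m1*g*x_c1 + m2*g*x_c2
     = 13*9.81*1.416 + 3*9.81*5.2351
     = 180.5788 + 154.0689
     = 334.6476 Nm


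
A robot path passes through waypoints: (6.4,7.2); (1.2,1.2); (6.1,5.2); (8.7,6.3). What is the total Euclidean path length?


Segment lengths:
  seg1 = sqrt((-5.2)^2 + (-6.0)^2) = 7.9398
  seg2 = sqrt((4.9)^2 + (4.0)^2) = 6.3253
  seg3 = sqrt((2.6)^2 + (1.1)^2) = 2.8231
Total = 17.0882


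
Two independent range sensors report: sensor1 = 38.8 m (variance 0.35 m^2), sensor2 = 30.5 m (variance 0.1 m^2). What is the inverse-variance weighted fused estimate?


w1 = (1/var1) / (1/var1 + 1/var2)
   = 2.8571 / (2.8571 + 10.0) = 0.2222
w2 = 1 - w1 = 0.7778
fused = w1*s1 + w2*s2 = 8.6222 + 23.7222
= 32.3444 m


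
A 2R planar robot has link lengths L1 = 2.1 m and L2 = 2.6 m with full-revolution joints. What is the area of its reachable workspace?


r_max = L1 + L2 = 4.7 m
r_min = |L1 - L2| = 0.5 m
Area = pi*(r_max^2 - r_min^2)
= pi*(22.09 - 0.25)
= pi * 21.84
= 68.6124 m^2


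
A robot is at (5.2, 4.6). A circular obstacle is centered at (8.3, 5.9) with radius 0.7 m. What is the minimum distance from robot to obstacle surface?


center_dist = sqrt((5.2-8.3)^2 + (4.6-5.9)^2)
= sqrt(9.61 + 1.69)
= 3.3615
min_dist = center_dist - radius = 3.3615 - 0.7 = 2.6615 m


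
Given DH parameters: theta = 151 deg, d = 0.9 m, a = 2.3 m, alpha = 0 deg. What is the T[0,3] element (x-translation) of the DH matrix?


T[0,3] = a * cos(theta)
= 2.3 * cos(151 deg)
= 2.3 * -0.8746
= -2.0116


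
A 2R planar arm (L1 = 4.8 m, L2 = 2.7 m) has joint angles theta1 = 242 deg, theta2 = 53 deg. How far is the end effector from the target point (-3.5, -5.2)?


End effector via forward kinematics:
x = L1*cos(t1) + L2*cos(t1+t2) = -1.1124
y = L1*sin(t1) + L2*sin(t1+t2) = -6.6852
Distance to target:
d = sqrt((-3.5 - -1.1124)^2 + (-5.2 - -6.6852)^2)
= sqrt(5.7007 + 2.2058)
= 2.8118 m


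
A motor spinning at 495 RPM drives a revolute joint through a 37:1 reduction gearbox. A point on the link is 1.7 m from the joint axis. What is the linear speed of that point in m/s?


omega_motor = 495 * 2*pi/60 = 51.8363 rad/s
omega_joint = omega_motor / 37 = 1.401 rad/s
v = omega_joint * r = 1.401 * 1.7
= 2.3817 m/s


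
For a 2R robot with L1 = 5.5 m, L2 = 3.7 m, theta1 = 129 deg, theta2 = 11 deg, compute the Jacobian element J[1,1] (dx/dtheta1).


J[1,1] = -L1*sin(t1) - L2*sin(t1+t2)
= -5.5*sin(129) - 3.7*sin(140)
= -6.6526


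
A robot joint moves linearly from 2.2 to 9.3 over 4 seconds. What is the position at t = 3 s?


s = t/T = 3/4 = 0.75
p(t) = p0 + (pf-p0)*s
= 2.2 + (9.3 - 2.2) * 0.75
= 7.525


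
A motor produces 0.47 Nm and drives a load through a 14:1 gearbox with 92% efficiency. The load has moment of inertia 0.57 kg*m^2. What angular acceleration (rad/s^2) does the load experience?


tau_out = tau_motor * N * eta
= 0.47 * 14 * 0.92 = 6.0536 Nm
alpha = tau_out / I = 6.0536 / 0.57
= 10.6204 rad/s^2


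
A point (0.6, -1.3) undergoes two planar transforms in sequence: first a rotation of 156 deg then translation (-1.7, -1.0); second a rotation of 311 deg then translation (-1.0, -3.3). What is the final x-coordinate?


After transform 1:
x1 = cos(156)*0.6 - sin(156)*-1.3 + -1.7 = -1.7194
y1 = sin(156)*0.6 + cos(156)*-1.3 + -1.0 = 0.4317
After transform 2:
x2 = cos(311)*-1.7194 - sin(311)*0.4317 + -1.0
= -1.8022


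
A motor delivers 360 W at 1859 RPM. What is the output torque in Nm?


omega = 1859 * 2*pi/60 = 194.674 rad/s
tau = P / omega = 360 / 194.674
= 1.8492 Nm


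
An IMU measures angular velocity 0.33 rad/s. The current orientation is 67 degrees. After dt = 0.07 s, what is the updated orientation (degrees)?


delta_theta = w * dt = 0.33 * 0.07 = 0.0231 rad
= 1.3235 deg
theta_new = 67 + 1.3235 = 68.3235 deg


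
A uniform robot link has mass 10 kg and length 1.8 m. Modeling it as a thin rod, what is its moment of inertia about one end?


I = (1/3) * m * L^2
= (1/3) * 10 * 1.8^2
= 0.333333 * 10 * 3.24
= 10.8 kg*m^2


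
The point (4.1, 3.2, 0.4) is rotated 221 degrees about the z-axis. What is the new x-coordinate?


Rotation about z-axis: x' = x*cos(theta) - y*sin(theta)
= 4.1 * -0.7547 - 3.2 * -0.6561
= -0.9949


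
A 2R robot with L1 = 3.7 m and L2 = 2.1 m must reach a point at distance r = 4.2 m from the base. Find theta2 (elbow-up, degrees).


cos(theta2) = (r^2 - L1^2 - L2^2) / (2*L1*L2)
cos(theta2) = (17.64 - 13.69 - 4.41) / 15.54
cos(theta2) = -0.029601
theta2 = 91.6963 degrees


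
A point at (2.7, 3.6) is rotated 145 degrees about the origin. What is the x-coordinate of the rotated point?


x' = x*cos(theta) - y*sin(theta)
cos(145 deg) = -0.8192, sin(145 deg) = 0.5736
x' = 2.7 * -0.8192 - 3.6 * 0.5736
= -2.2117 - 2.0649
= -4.2766


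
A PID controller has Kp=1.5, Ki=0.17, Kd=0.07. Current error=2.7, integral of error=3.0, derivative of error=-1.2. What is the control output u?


u = Kp*e + Ki*int(e) + Kd*de/dt
= 1.5*2.7 + 0.17*3.0 + 0.07*(-1.2)
= 4.05 + 0.51 + -0.084
= 4.476


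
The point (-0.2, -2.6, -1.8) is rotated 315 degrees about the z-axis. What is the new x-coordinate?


Rotation about z-axis: x' = x*cos(theta) - y*sin(theta)
= -0.2 * 0.7071 - -2.6 * -0.7071
= -1.9799


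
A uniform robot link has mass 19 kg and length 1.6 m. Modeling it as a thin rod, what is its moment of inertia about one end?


I = (1/3) * m * L^2
= (1/3) * 19 * 1.6^2
= 0.333333 * 19 * 2.56
= 16.2133 kg*m^2


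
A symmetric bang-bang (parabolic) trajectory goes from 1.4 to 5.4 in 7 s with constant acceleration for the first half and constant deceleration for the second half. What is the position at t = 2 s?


Symmetric rest-to-rest: each phase covers (pf-p0)/2 in time T/2. 0.5*a*(T/2)^2 = (pf-p0)/2 => a = 4*(pf-p0)/T^2
a = 4*(5.4-1.4)/7^2 = 0.3265
t = 2 is in the acceleration phase (t <= T/2).
p = p0 + 0.5*a*t^2 = 1.4 + 0.5*0.3265*2^2
= 2.0531


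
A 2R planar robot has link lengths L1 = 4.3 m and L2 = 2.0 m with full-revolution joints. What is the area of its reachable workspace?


r_max = L1 + L2 = 6.3 m
r_min = |L1 - L2| = 2.3 m
Area = pi*(r_max^2 - r_min^2)
= pi*(39.69 - 5.29)
= pi * 34.4
= 108.0708 m^2


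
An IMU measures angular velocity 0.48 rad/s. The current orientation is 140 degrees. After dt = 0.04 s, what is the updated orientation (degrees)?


delta_theta = w * dt = 0.48 * 0.04 = 0.0192 rad
= 1.1001 deg
theta_new = 140 + 1.1001 = 141.1001 deg


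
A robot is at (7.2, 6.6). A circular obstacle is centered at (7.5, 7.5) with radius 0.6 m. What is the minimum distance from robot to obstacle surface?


center_dist = sqrt((7.2-7.5)^2 + (6.6-7.5)^2)
= sqrt(0.09 + 0.81)
= 0.9487
min_dist = center_dist - radius = 0.9487 - 0.6 = 0.3487 m


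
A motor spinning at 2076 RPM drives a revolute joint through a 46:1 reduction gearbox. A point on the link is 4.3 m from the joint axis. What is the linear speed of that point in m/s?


omega_motor = 2076 * 2*pi/60 = 217.3982 rad/s
omega_joint = omega_motor / 46 = 4.726 rad/s
v = omega_joint * r = 4.726 * 4.3
= 20.322 m/s


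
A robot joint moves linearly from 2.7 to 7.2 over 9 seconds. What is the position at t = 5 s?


s = t/T = 5/9 = 0.5556
p(t) = p0 + (pf-p0)*s
= 2.7 + (7.2 - 2.7) * 0.5556
= 5.2


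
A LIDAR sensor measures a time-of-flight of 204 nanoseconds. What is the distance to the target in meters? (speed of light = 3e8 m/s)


tof = 204 ns = 2.04e-07 s
dist = c * tof / 2
= 3e8 * 2.04e-07 / 2
= 30.6 m


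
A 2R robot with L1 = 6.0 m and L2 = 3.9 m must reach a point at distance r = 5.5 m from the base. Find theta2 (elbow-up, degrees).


cos(theta2) = (r^2 - L1^2 - L2^2) / (2*L1*L2)
cos(theta2) = (30.25 - 36.0 - 15.21) / 46.8
cos(theta2) = -0.447863
theta2 = 116.6067 degrees


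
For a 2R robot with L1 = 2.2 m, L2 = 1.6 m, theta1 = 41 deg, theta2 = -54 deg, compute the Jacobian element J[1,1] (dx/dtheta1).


J[1,1] = -L1*sin(t1) - L2*sin(t1+t2)
= -2.2*sin(41) - 1.6*sin(-13)
= -1.0834


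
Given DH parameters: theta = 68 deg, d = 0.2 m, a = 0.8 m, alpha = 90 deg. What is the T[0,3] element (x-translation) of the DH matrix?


T[0,3] = a * cos(theta)
= 0.8 * cos(68 deg)
= 0.8 * 0.3746
= 0.2997


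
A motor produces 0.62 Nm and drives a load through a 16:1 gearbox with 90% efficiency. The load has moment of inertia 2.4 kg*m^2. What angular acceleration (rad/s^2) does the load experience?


tau_out = tau_motor * N * eta
= 0.62 * 16 * 0.9 = 8.928 Nm
alpha = tau_out / I = 8.928 / 2.4
= 3.72 rad/s^2


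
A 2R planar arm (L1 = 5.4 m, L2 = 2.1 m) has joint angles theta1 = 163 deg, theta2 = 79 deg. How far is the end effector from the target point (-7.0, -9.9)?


End effector via forward kinematics:
x = L1*cos(t1) + L2*cos(t1+t2) = -6.1499
y = L1*sin(t1) + L2*sin(t1+t2) = -0.2754
Distance to target:
d = sqrt((-7.0 - -6.1499)^2 + (-9.9 - -0.2754)^2)
= sqrt(0.7226 + 92.6333)
= 9.6621 m


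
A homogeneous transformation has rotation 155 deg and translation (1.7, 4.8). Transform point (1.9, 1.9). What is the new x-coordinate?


x' = cos(theta)*px - sin(theta)*py + tx
= -0.9063*1.9 - 0.4226*1.9 + 1.7
= -0.825


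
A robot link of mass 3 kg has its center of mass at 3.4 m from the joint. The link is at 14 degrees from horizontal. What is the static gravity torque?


tau = m*g*L*cos(angle)
= 3 * 9.81 * 3.4 * cos(14 deg)
= 3 * 9.81 * 3.4 * 0.9703
= 97.0897 Nm


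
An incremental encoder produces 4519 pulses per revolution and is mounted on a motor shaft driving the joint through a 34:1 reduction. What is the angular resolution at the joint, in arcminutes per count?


counts per rev = 4519
effective counts at joint = 4519 * 34 = 153646
resolution = 360*60 / 153646
= 0.1406 arcmin/count


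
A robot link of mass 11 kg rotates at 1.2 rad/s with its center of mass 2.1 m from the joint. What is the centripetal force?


F = m * omega^2 * r
= 11 * 1.2^2 * 2.1
= 11 * 1.44 * 2.1
= 33.264 N


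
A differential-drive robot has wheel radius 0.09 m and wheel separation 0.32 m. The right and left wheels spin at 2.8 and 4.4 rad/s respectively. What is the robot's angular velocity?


vR = r*wR = 0.09*2.8 = 0.252 m/s
vL = r*wL = 0.09*4.4 = 0.396 m/s
v = (vR+vL)/2 = 0.324 m/s
omega = (vR-vL)/L = -0.45 rad/s
angular velocity = -0.45 rad/s


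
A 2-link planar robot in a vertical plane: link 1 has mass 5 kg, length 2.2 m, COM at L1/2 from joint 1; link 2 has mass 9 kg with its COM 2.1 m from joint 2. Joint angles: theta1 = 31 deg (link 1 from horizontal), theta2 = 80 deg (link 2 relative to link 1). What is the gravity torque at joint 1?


Horizontal distance from joint 1 to link-1 COM:
  x_c1 = (L1/2)*cos(t1) = 1.1 * 0.8572 = 0.9429 m
Horizontal distance from joint 1 to link-2 COM:
  x_c2 = L1*cos(t1) + Lc2*cos(t1+t2)
       = 2.2*0.8572 + 2.1*-0.3584 = 1.1332 m
tau1 = m1*g*x_c1 + m2*g*x_c2
     = 5*9.81*0.9429 + 9*9.81*1.1332
     = 46.2485 + 100.0498
     = 146.2983 Nm


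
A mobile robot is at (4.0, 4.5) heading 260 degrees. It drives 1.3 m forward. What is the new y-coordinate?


y_new = y0 + d*sin(theta)
= 4.5 + 1.3*sin(260)
= 4.5 + -1.2803
= 3.2197


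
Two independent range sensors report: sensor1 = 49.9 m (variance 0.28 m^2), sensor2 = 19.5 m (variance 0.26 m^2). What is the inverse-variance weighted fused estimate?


w1 = (1/var1) / (1/var1 + 1/var2)
   = 3.5714 / (3.5714 + 3.8462) = 0.4815
w2 = 1 - w1 = 0.5185
fused = w1*s1 + w2*s2 = 24.0259 + 10.1111
= 34.137 m


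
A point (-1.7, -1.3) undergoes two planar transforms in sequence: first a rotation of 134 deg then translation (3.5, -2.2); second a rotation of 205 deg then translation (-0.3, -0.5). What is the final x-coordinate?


After transform 1:
x1 = cos(134)*-1.7 - sin(134)*-1.3 + 3.5 = 5.6161
y1 = sin(134)*-1.7 + cos(134)*-1.3 + -2.2 = -2.5198
After transform 2:
x2 = cos(205)*5.6161 - sin(205)*-2.5198 + -0.3
= -6.4548


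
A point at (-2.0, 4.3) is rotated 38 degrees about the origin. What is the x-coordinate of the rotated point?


x' = x*cos(theta) - y*sin(theta)
cos(38 deg) = 0.788, sin(38 deg) = 0.6157
x' = -2.0 * 0.788 - 4.3 * 0.6157
= -1.576 - 2.6473
= -4.2234
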